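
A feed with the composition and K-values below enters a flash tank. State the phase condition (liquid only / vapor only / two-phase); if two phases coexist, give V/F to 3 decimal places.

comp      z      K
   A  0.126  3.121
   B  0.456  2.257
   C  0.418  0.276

ΣzᵢKᵢ = 1.538; Σzᵢ/Kᵢ = 1.757.
Both exceed 1, so a two-phase solution exists.
Let ψ = V/F and solve Σ zᵢ(Kᵢ−1)/(1+ψ(Kᵢ−1)) = 0.
Newton iteration, ψ⁰ = 0.5:
  ψ = 0.500: g = 0.0073, g' = -0.943 → ψ = 0.508
Converged at ψ = 0.508.

two-phase, V/F = 0.508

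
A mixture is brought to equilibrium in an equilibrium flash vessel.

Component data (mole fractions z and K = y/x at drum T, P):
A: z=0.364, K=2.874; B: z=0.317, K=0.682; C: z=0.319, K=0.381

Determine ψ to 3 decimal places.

Let ψ = V/F and solve Σ zᵢ(Kᵢ−1)/(1+ψ(Kᵢ−1)) = 0.
Check two-phase: ΣzᵢKᵢ = 1.384 > 1 and Σzᵢ/Kᵢ = 1.429 > 1, so g(0) = 0.384 > 0 and g(1) = -0.429 < 0.
Iterate (Newton) starting at ψ = 0.5:
  ψ = 0.500: g = -0.0537, g' = -0.642 → ψ = 0.416
  ψ = 0.416: g = 0.0009, g' = -0.668 → ψ = 0.418
Converged at ψ = 0.418.

ψ = 0.418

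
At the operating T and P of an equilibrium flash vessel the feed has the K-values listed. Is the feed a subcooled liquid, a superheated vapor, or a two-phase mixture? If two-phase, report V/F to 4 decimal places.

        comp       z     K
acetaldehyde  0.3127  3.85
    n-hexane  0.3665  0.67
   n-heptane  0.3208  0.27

two-phase, V/F = 0.3449

ΣzᵢKᵢ = 1.5361; Σzᵢ/Kᵢ = 1.8164.
Both exceed 1, so a two-phase solution exists.
Iterate (Newton) starting at ψ = 0.5:
  ψ = 0.5000: g = -0.14613, g' = -0.9131 → ψ = 0.3400
  ψ = 0.3400: g = 0.00492, g' = -1.0083 → ψ = 0.3448
  ψ = 0.3448: g = 0.00001, g' = -1.0022 → ψ = 0.3449
Converged at ψ = 0.3449.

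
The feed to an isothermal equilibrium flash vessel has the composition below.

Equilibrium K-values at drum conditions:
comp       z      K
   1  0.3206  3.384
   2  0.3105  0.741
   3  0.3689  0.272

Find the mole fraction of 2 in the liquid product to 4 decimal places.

Newton iteration, ψ⁰ = 0.5:
  ψ = 0.5000: g = -0.16596, g' = -0.8901 → ψ = 0.3135
  ψ = 0.3135: g = 0.00187, g' = -0.9496 → ψ = 0.3155
Converged at ψ = 0.3155.
Compositions from xᵢ = zᵢ/(1+ψ(Kᵢ−1)), yᵢ = Kᵢxᵢ:
  1: x = 0.1830, y = 0.6192
  2: x = 0.3381, y = 0.2506
  3: x = 0.4789, y = 0.1303

x_2 = 0.3381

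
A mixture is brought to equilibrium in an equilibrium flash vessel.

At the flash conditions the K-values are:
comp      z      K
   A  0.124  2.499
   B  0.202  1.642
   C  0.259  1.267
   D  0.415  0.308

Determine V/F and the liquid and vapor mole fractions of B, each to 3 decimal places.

V/F = 0.181, x_B = 0.181, y_B = 0.297

Material balance + equilibrium reduce to Σ zᵢ(Kᵢ−1)/(1+V/F(Kᵢ−1)) = 0.
Check two-phase: ΣzᵢKᵢ = 1.098 > 1 and Σzᵢ/Kᵢ = 1.724 > 1, so g(0) = 0.098 > 0 and g(1) = -0.724 < 0.
Iterate (Newton) starting at V/F = 0.5:
  V/F = 0.500: g = -0.1737, g' = -0.618 → V/F = 0.219
  V/F = 0.219: g = -0.0194, g' = -0.514 → V/F = 0.181
Converged at V/F = 0.181.
Compositions from xᵢ = zᵢ/(1+V/F(Kᵢ−1)), yᵢ = Kᵢxᵢ:
  A: x = 0.098, y = 0.244
  B: x = 0.181, y = 0.297
  C: x = 0.247, y = 0.313
  D: x = 0.474, y = 0.146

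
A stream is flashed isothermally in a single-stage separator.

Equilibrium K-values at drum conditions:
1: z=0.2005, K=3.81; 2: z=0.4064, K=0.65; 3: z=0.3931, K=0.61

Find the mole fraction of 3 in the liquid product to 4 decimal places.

Rachford–Rice: g(β) = Σ zᵢ(Kᵢ−1)/(1+β(Kᵢ−1)) = 0.
Feasibility: ΣzᵢKᵢ = 1.2679, Σzᵢ/Kᵢ = 1.3223 — both > 1, two phases present.
Newton iteration, β⁰ = 0.63:
  β = 0.6300: g = -0.18235, g' = -0.3933 → β = 0.1664
  β = 0.1664: g = 0.06894, g' = -0.8597 → β = 0.2466
  β = 0.2466: g = 0.00752, g' = -0.6853 → β = 0.2575
  β = 0.2575: g = 0.00010, g' = -0.6669 → β = 0.2577
Converged at β = 0.2577.
Compositions from xᵢ = zᵢ/(1+β(Kᵢ−1)), yᵢ = Kᵢxᵢ:
  1: x = 0.1163, y = 0.4431
  2: x = 0.4467, y = 0.2903
  3: x = 0.4370, y = 0.2666

x_3 = 0.4370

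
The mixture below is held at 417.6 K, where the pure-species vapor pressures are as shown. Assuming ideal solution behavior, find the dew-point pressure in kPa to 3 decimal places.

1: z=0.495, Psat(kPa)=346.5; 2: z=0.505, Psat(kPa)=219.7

Pdew = 268.301 kPa

At the dew point ψ → 1, so Σzᵢ/Kᵢ = 1 with Kᵢ = Pᵢˢᵃᵗ/P ⇒ 1/P = Σzᵢ/Pᵢˢᵃᵗ.
1/P = 0.495/346.5 + 0.505/219.7 = 0.003727 ⇒ P = 268.301 kPa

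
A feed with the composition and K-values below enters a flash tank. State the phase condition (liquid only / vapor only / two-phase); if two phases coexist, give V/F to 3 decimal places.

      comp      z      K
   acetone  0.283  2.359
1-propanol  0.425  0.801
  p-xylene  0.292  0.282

two-phase, V/F = 0.145

ΣzᵢKᵢ = 1.090; Σzᵢ/Kᵢ = 1.686.
Both exceed 1, so a two-phase solution exists.
Material balance + equilibrium reduce to Σ zᵢ(Kᵢ−1)/(1+ψ(Kᵢ−1)) = 0.
Newton iteration, ψ⁰ = 0.5:
  ψ = 0.500: g = -0.1920, g' = -0.572 → ψ = 0.165
  ψ = 0.165: g = -0.0109, g' = -0.561 → ψ = 0.145
Converged at ψ = 0.145.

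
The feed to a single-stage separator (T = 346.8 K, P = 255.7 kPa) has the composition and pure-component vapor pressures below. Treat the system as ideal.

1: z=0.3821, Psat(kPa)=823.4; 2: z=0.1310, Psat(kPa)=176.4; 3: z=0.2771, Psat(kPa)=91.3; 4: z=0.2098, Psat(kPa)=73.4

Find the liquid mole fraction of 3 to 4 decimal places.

x_3 = 0.3583

Raoult's law: Kᵢ = Pᵢˢᵃᵗ/P = Pᵢˢᵃᵗ/255.7.
  K_1 = 823.4/255.7 = 3.220180, K_2 = 176.4/255.7 = 0.689871, K_3 = 91.3/255.7 = 0.357059, K_4 = 73.4/255.7 = 0.287055
Material balance + equilibrium reduce to Σ zᵢ(Kᵢ−1)/(1+ψ(Kᵢ−1)) = 0.
Feasibility: ΣzᵢKᵢ = 1.4800, Σzᵢ/Kᵢ = 1.8155 — both > 1, two phases present.
Iterate (Newton) starting at ψ = 0.5:
  ψ = 0.5000: g = -0.14104, g' = -0.9470 → ψ = 0.3511
  ψ = 0.3511: g = 0.00156, g' = -0.9915 → ψ = 0.3526
Converged at ψ = 0.3526.
Compositions from xᵢ = zᵢ/(1+ψ(Kᵢ−1)), yᵢ = Kᵢxᵢ:
  1: x = 0.2143, y = 0.6901
  2: x = 0.1471, y = 0.1015
  3: x = 0.3583, y = 0.1279
  4: x = 0.2803, y = 0.0804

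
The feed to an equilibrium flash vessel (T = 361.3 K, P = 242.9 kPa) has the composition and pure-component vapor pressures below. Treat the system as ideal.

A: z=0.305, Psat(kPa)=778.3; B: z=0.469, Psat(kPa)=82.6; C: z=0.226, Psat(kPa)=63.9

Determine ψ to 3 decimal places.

ψ = 0.130

Raoult's law: Kᵢ = Pᵢˢᵃᵗ/P = Pᵢˢᵃᵗ/242.9.
  K_A = 778.3/242.9 = 3.20420, K_B = 82.6/242.9 = 0.34006, K_C = 63.9/242.9 = 0.26307
Material balance + equilibrium reduce to Σ zᵢ(Kᵢ−1)/(1+ψ(Kᵢ−1)) = 0.
Check two-phase: ΣzᵢKᵢ = 1.196 > 1 and Σzᵢ/Kᵢ = 2.333 > 1, so g(0) = 0.196 > 0 and g(1) = -1.333 < 0.
Newton iteration, ψ⁰ = 0.33:
  ψ = 0.330: g = -0.2266, g' = -1.045 → ψ = 0.113
  ψ = 0.113: g = 0.0219, g' = -1.334 → ψ = 0.130
Converged at ψ = 0.130.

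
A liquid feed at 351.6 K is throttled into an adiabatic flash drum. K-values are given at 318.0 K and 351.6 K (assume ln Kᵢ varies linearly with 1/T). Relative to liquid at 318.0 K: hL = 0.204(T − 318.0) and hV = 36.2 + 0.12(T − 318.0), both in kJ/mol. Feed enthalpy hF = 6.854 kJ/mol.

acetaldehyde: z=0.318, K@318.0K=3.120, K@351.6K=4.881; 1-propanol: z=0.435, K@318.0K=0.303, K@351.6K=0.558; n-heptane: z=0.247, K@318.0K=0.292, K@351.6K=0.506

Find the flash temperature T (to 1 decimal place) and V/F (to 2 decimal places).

T = 321.6 K, V/F = 0.17

Adiabatic flash: solve Rachford–Rice at each trial T, then check hF = ψ·hV(T) + (1−ψ)·hL(T).
  T = 318.0 K: K = (3.120, 0.303, 0.292), RR gives ψ = 0.132, H_out = 4.776 kJ/mol
  T = 351.6 K: K = (4.881, 0.558, 0.506), RR gives ψ = 0.514, H_out = 24.000 kJ/mol
  T = 334.8 K: K = (3.946, 0.418, 0.390), RR gives ψ = 0.305, H_out = 14.043 kJ/mol
  T = 326.4 K: K = (3.520, 0.357, 0.339), RR gives ψ = 0.219, H_out = 9.482 kJ/mol
  T = 322.2 K: K = (3.316, 0.329, 0.315), RR gives ψ = 0.176, H_out = 7.166 kJ/mol
  T = 320.1 K: K = (3.217, 0.316, 0.303), RR gives ψ = 0.154, H_out = 5.983 kJ/mol
Linear interpolation between T = 320.1 (H_out = 5.983) and T = 322.2 (H_out = 7.166) on hF = 6.854 gives T ≈ 321.6 K, at which ψ = 0.17.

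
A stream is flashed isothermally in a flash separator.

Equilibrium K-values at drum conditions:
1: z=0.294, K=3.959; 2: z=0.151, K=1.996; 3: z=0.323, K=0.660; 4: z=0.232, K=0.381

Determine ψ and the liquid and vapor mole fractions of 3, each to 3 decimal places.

ψ = 0.661, x_3 = 0.417, y_3 = 0.275

Let ψ = V/F and solve Σ zᵢ(Kᵢ−1)/(1+ψ(Kᵢ−1)) = 0.
g(0) = ΣzᵢKᵢ − 1 = 0.767 and g(1) = 1 − Σzᵢ/Kᵢ = -0.248, so a root lies in (0, 1).
Newton iteration, ψ⁰ = 0.64:
  ψ = 0.640: g = 0.0143, g' = -0.668 → ψ = 0.661
Converged at ψ = 0.661.
Compositions from xᵢ = zᵢ/(1+ψ(Kᵢ−1)), yᵢ = Kᵢxᵢ:
  1: x = 0.099, y = 0.394
  2: x = 0.091, y = 0.182
  3: x = 0.417, y = 0.275
  4: x = 0.393, y = 0.150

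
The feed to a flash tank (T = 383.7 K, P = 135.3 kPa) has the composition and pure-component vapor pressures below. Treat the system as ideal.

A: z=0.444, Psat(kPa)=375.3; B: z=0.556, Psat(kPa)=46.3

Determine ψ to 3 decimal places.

ψ = 0.362

Raoult's law: Kᵢ = Pᵢˢᵃᵗ/P = Pᵢˢᵃᵗ/135.3.
  K_A = 375.3/135.3 = 2.77384, K_B = 46.3/135.3 = 0.34220
Newton iteration, ψ⁰ = 0.54:
  ψ = 0.540: g = -0.1650, g' = -0.943 → ψ = 0.365
  ψ = 0.365: g = -0.0033, g' = -0.931 → ψ = 0.362
Converged at ψ = 0.362.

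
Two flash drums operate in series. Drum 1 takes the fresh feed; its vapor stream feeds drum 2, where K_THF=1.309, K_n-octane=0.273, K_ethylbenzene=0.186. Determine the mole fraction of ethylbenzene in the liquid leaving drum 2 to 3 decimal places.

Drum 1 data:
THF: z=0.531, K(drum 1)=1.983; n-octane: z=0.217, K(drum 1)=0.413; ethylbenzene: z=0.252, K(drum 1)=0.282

Drum 1:
Let ψ₁ = V/F and solve Σ zᵢ(Kᵢ−1)/(1+ψ₁(Kᵢ−1)) = 0.
Check two-phase: ΣzᵢKᵢ = 1.214 > 1 and Σzᵢ/Kᵢ = 1.687 > 1, so g(0) = 0.214 > 0 and g(1) = -0.687 < 0.
Newton–Raphson from ψ₁ = 0.5:
  ψ₁ = 0.500: g = -0.1126, g' = -0.697 → ψ₁ = 0.338
  ψ₁ = 0.338: g = -0.0063, g' = -0.632 → ψ₁ = 0.328
Converged at ψ₁ = 0.328.
Drum-1 compositions:
  THF: x = 0.401, y = 0.796
  n-octane: x = 0.269, y = 0.111
  ethylbenzene: x = 0.330, y = 0.093
Drum-2 feed = drum-1 vapor: z₂ = (0.7960, 0.1110, 0.0930).
Drum 2:
Material balance + equilibrium reduce to Σ zᵢ(Kᵢ−1)/(1+ψ₂(Kᵢ−1)) = 0.
g(0) = ΣzᵢKᵢ − 1 = 0.090 and g(1) = 1 − Σzᵢ/Kᵢ = -0.515, so a root lies in (0, 1).
Newton iteration, ψ₂⁰ = 0.5:
  ψ₂ = 0.500: g = -0.0414, g' = -0.377 → ψ₂ = 0.390
  ψ₂ = 0.390: g = -0.0041, g' = -0.307 → ψ₂ = 0.377
Converged at ψ₂ = 0.377.
  THF: x = 0.713, y = 0.933
  n-octane: x = 0.153, y = 0.042
  ethylbenzene: x = 0.134, y = 0.025

x_ethylbenzene (drum 2) = 0.134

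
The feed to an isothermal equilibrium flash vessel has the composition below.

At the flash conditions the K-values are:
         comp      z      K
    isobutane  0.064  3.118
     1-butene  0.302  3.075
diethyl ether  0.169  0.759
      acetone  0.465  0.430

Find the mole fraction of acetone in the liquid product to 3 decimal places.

x_acetone = 0.620

Newton–Raphson from V/F = 0.5:
  V/F = 0.500: g = -0.0436, g' = -0.689 → V/F = 0.437
  V/F = 0.437: g = 0.0008, g' = -0.715 → V/F = 0.438
Converged at V/F = 0.438.
Compositions from xᵢ = zᵢ/(1+V/F(Kᵢ−1)), yᵢ = Kᵢxᵢ:
  isobutane: x = 0.033, y = 0.104
  1-butene: x = 0.158, y = 0.487
  diethyl ether: x = 0.189, y = 0.143
  acetone: x = 0.620, y = 0.266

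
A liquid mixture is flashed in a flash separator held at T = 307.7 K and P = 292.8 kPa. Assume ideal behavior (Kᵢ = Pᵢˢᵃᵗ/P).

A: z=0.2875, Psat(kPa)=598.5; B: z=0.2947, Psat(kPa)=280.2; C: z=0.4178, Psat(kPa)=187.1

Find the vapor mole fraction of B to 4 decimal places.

y_B = 0.2882

Raoult's law: Kᵢ = Pᵢˢᵃᵗ/P = Pᵢˢᵃᵗ/292.8.
  K_A = 598.5/292.8 = 2.044057, K_B = 280.2/292.8 = 0.956967, K_C = 187.1/292.8 = 0.639003
Newton iteration, ψ⁰ = 0.35:
  ψ = 0.3500: g = 0.03432, g' = -0.2400 → ψ = 0.4930
  ψ = 0.4930: g = 0.00173, g' = -0.2177 → ψ = 0.5009
  ψ = 0.5009: g = 0.00000, g' = -0.2168 → ψ = 0.5010
Converged at ψ = 0.5010.
Compositions from xᵢ = zᵢ/(1+ψ(Kᵢ−1)), yᵢ = Kᵢxᵢ:
  A: x = 0.1888, y = 0.3859
  B: x = 0.3012, y = 0.2882
  C: x = 0.5100, y = 0.3259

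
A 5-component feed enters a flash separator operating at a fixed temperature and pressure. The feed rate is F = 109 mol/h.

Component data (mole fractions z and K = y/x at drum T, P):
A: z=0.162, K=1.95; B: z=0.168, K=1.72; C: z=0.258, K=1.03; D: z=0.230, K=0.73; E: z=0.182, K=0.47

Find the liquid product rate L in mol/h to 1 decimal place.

L = 55.5 mol/h

Newton iteration, ψ⁰ = 0.6:
  ψ = 0.600: g = -0.0254, g' = -0.236 → ψ = 0.492
  ψ = 0.492: g = -0.0003, g' = -0.231 → ψ = 0.491
Converged at ψ = 0.491.
Then V = ψ·F = 0.4908·109 = 53.5 mol/h and L = F − V = 55.5 mol/h.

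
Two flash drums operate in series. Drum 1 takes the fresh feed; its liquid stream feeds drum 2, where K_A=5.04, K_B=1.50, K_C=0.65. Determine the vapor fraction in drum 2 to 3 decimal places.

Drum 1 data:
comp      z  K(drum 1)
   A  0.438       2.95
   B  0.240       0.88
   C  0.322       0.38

Drum 1:
Rachford–Rice: g(ψ₁) = Σ zᵢ(Kᵢ−1)/(1+ψ₁(Kᵢ−1)) = 0.
g(0) = ΣzᵢKᵢ − 1 = 0.626 and g(1) = 1 − Σzᵢ/Kᵢ = -0.269, so a root lies in (0, 1).
Iterate (Newton) starting at ψ₁ = 0.5:
  ψ₁ = 0.500: g = 0.1125, g' = -0.691 → ψ₁ = 0.663
  ψ₁ = 0.663: g = 0.0024, g' = -0.678 → ψ₁ = 0.666
Converged at ψ₁ = 0.666.
Drum-1 compositions:
  A: x = 0.190, y = 0.562
  B: x = 0.261, y = 0.230
  C: x = 0.549, y = 0.208
Drum-2 feed = drum-1 liquid: z₂ = (0.1905, 0.2609, 0.5486).
Drum 2:
Let ψ₂ = V/F and solve Σ zᵢ(Kᵢ−1)/(1+ψ₂(Kᵢ−1)) = 0.
g(0) = ΣzᵢKᵢ − 1 = 0.708 and g(1) = 1 − Σzᵢ/Kᵢ = -0.056, so a root lies in (0, 1).
Iterate (Newton) starting at ψ₂ = 0.68:
  ψ₂ = 0.680: g = 0.0507, g' = -0.373 → ψ₂ = 0.816
  ψ₂ = 0.816: g = 0.0030, g' = -0.333 → ψ₂ = 0.825
Converged at ψ₂ = 0.825.
  A: x = 0.044, y = 0.222
  B: x = 0.185, y = 0.277
  C: x = 0.771, y = 0.501

V/F (drum 2) = 0.825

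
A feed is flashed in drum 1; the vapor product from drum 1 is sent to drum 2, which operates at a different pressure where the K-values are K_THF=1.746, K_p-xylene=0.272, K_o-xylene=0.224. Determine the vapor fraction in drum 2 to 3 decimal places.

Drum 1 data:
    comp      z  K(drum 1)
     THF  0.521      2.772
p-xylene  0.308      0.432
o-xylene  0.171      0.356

V/F (drum 2) = 0.533

Drum 1:
Newton iteration, ψ₁⁰ = 0.5:
  ψ₁ = 0.500: g = 0.0827, g' = -0.808 → ψ₁ = 0.602
  ψ₁ = 0.602: g = 0.0007, g' = -0.802 → ψ₁ = 0.603
Converged at ψ₁ = 0.603.
Drum-1 compositions:
  THF: x = 0.252, y = 0.698
  p-xylene: x = 0.469, y = 0.202
  o-xylene: x = 0.280, y = 0.100
Drum-2 feed = drum-1 vapor: z₂ = (0.6980, 0.2024, 0.0996).
Drum 2:
Rachford–Rice: g(ψ₂) = Σ zᵢ(Kᵢ−1)/(1+ψ₂(Kᵢ−1)) = 0.
g(0) = ΣzᵢKᵢ − 1 = 0.296 and g(1) = 1 − Σzᵢ/Kᵢ = -0.588, so a root lies in (0, 1).
Iterate (Newton) starting at ψ₂ = 0.3:
  ψ₂ = 0.300: g = 0.1363, g' = -0.537 → ψ₂ = 0.554
  ψ₂ = 0.554: g = -0.0139, g' = -0.680 → ψ₂ = 0.533
Converged at ψ₂ = 0.533.
  THF: x = 0.499, y = 0.872
  p-xylene: x = 0.331, y = 0.090
  o-xylene: x = 0.170, y = 0.038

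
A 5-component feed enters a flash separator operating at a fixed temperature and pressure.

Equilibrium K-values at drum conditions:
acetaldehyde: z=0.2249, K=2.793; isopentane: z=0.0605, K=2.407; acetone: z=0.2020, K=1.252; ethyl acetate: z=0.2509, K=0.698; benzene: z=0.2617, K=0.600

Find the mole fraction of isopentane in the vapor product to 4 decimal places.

Newton–Raphson from β = 0.47:
  β = 0.4700: g = 0.09836, g' = -0.3612 → β = 0.7423
  β = 0.7423: g = 0.01095, g' = -0.2935 → β = 0.7796
  β = 0.7796: g = 0.00008, g' = -0.2895 → β = 0.7799
Converged at β = 0.7799.
Compositions from xᵢ = zᵢ/(1+β(Kᵢ−1)), yᵢ = Kᵢxᵢ:
  acetaldehyde: x = 0.0938, y = 0.2619
  isopentane: x = 0.0288, y = 0.0694
  acetone: x = 0.1688, y = 0.2114
  ethyl acetate: x = 0.3282, y = 0.2291
  benzene: x = 0.3804, y = 0.2282

y_isopentane = 0.0694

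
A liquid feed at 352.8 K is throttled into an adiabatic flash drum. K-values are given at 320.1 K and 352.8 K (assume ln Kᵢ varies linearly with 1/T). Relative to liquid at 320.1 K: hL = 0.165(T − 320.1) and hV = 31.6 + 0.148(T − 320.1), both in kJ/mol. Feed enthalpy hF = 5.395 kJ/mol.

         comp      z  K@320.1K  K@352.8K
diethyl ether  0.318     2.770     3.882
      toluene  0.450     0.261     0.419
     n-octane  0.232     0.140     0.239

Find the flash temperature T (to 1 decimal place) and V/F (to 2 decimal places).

Adiabatic flash: solve Rachford–Rice at each trial T, then check hF = ψ·hV(T) + (1−ψ)·hL(T).
  T = 320.1 K: K = (2.770, 0.261, 0.140), RR gives ψ = 0.022, H_out = 0.703 kJ/mol
  T = 352.8 K: K = (3.882, 0.419, 0.239), RR gives ψ = 0.257, H_out = 13.366 kJ/mol
  T = 336.5 K: K = (3.308, 0.335, 0.185), RR gives ψ = 0.148, H_out = 7.344 kJ/mol
  T = 328.3 K: K = (3.034, 0.297, 0.162), RR gives ψ = 0.089, H_out = 4.147 kJ/mol
  T = 332.4 K: K = (3.170, 0.315, 0.173), RR gives ψ = 0.119, H_out = 5.769 kJ/mol
  T = 330.4 K: K = (3.103, 0.306, 0.168), RR gives ψ = 0.105, H_out = 4.984 kJ/mol
Linear interpolation between T = 330.4 (H_out = 4.984) and T = 332.4 (H_out = 5.769) on hF = 5.395 gives T ≈ 331.4 K, at which ψ = 0.11.

T = 331.4 K, V/F = 0.11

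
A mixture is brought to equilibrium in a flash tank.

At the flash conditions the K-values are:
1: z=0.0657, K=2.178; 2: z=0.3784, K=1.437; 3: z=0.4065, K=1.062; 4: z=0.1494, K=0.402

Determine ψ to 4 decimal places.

ψ = 0.8552

Material balance + equilibrium reduce to Σ zᵢ(Kᵢ−1)/(1+ψ(Kᵢ−1)) = 0.
Check two-phase: ΣzᵢKᵢ = 1.1786 > 1 and Σzᵢ/Kᵢ = 1.0479 > 1, so g(0) = 0.1786 > 0 and g(1) = -0.0479 < 0.
Iterate (Newton) starting at ψ = 0.57:
  ψ = 0.5700: g = 0.06749, g' = -0.2034 → ψ = 0.9018
  ψ = 0.9018: g = -0.01392, g' = -0.3117 → ψ = 0.8572
  ψ = 0.8572: g = -0.00057, g' = -0.2871 → ψ = 0.8552
Converged at ψ = 0.8552.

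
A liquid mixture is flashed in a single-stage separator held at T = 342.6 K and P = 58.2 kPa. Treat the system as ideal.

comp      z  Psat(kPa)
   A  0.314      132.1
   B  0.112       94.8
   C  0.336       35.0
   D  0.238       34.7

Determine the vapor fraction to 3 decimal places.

Raoult's law: Kᵢ = Pᵢˢᵃᵗ/P = Pᵢˢᵃᵗ/58.2.
  K_A = 132.1/58.2 = 2.26976, K_B = 94.8/58.2 = 1.62887, K_C = 35.0/58.2 = 0.60137, K_D = 34.7/58.2 = 0.59622
Rachford–Rice: g(ψ) = Σ zᵢ(Kᵢ−1)/(1+ψ(Kᵢ−1)) = 0.
Feasibility: ΣzᵢKᵢ = 1.239, Σzᵢ/Kᵢ = 1.165 — both > 1, two phases present.
Newton iteration, ψ⁰ = 0.55:
  ψ = 0.550: g = -0.0080, g' = -0.352 → ψ = 0.527
Converged at ψ = 0.527.

ψ = 0.527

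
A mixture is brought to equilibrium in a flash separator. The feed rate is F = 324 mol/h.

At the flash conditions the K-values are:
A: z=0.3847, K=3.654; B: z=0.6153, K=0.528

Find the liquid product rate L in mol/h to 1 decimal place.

L = 135.0 mol/h

Let β = V/F and solve Σ zᵢ(Kᵢ−1)/(1+β(Kᵢ−1)) = 0.
Check two-phase: ΣzᵢKᵢ = 1.7306 > 1 and Σzᵢ/Kᵢ = 1.2706 > 1, so g(0) = 0.7306 > 0 and g(1) = -0.2706 < 0.
Newton–Raphson from β = 0.35:
  β = 0.3500: g = 0.18142, g' = -0.9250 → β = 0.5461
  β = 0.5461: g = 0.02554, g' = -0.7005 → β = 0.5826
  β = 0.5826: g = 0.00041, g' = -0.6787 → β = 0.5832
Converged at β = 0.5832.
Then V = β·F = 0.5832·324 = 189.0 mol/h and L = F − V = 135.0 mol/h.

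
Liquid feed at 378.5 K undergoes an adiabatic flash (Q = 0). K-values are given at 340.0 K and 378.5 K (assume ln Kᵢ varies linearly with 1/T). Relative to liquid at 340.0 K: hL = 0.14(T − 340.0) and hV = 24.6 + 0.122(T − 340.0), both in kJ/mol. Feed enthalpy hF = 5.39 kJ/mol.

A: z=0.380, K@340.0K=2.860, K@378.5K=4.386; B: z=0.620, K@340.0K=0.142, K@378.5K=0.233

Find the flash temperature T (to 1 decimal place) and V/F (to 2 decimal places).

T = 349.0 K, V/F = 0.17

Adiabatic flash: solve Rachford–Rice at each trial T, then check hF = ψ·hV(T) + (1−ψ)·hL(T).
  T = 340.0 K: K = (2.860, 0.142), RR gives ψ = 0.110, H_out = 2.695 kJ/mol
  T = 378.5 K: K = (4.386, 0.233), RR gives ψ = 0.312, H_out = 12.857 kJ/mol
  T = 359.2 K: K = (3.581, 0.184), RR gives ψ = 0.226, H_out = 8.159 kJ/mol
  T = 349.6 K: K = (3.210, 0.162), RR gives ψ = 0.173, H_out = 5.572 kJ/mol
  T = 344.8 K: K = (3.032, 0.152), RR gives ψ = 0.143, H_out = 4.178 kJ/mol
  T = 347.2 K: K = (3.121, 0.157), RR gives ψ = 0.158, H_out = 4.885 kJ/mol
Linear interpolation between T = 347.2 (H_out = 4.885) and T = 349.6 (H_out = 5.572) on hF = 5.39 gives T ≈ 349.0 K, at which ψ = 0.17.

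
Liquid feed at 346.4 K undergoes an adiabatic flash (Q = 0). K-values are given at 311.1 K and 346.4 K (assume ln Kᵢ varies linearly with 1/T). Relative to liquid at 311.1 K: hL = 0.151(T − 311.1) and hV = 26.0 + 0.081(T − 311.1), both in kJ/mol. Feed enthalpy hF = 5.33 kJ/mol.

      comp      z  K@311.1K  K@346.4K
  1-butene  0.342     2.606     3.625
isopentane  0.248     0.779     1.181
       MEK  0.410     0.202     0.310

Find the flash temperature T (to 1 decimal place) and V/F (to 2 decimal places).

Adiabatic flash: solve Rachford–Rice at each trial T, then check hF = ψ·hV(T) + (1−ψ)·hL(T).
  T = 311.1 K: K = (2.606, 0.779, 0.202), RR gives ψ = 0.166, H_out = 4.305 kJ/mol
  T = 346.4 K: K = (3.625, 1.181, 0.310), RR gives ψ = 0.497, H_out = 17.029 kJ/mol
  T = 328.8 K: K = (3.102, 0.971, 0.253), RR gives ψ = 0.342, H_out = 11.134 kJ/mol
  T = 320.0 K: K = (2.852, 0.873, 0.227), RR gives ψ = 0.258, H_out = 7.892 kJ/mol
  T = 315.6 K: K = (2.729, 0.826, 0.214), RR gives ψ = 0.214, H_out = 6.165 kJ/mol
  T = 313.4 K: K = (2.669, 0.803, 0.208), RR gives ψ = 0.190, H_out = 5.269 kJ/mol
Linear interpolation between T = 313.4 (H_out = 5.269) and T = 315.6 (H_out = 6.165) on hF = 5.33 gives T ≈ 313.5 K, at which ψ = 0.19.

T = 313.5 K, V/F = 0.19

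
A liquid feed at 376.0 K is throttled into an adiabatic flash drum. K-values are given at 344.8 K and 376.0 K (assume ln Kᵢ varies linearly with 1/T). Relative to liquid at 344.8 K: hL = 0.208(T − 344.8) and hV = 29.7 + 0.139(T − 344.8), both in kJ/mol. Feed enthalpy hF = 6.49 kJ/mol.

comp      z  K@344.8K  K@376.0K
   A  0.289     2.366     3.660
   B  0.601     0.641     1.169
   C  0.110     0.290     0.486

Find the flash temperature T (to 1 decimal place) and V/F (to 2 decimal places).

T = 345.9 K, V/F = 0.21

Adiabatic flash: solve Rachford–Rice at each trial T, then check hF = ψ·hV(T) + (1−ψ)·hL(T).
  T = 344.8 K: K = (2.366, 0.641, 0.290), RR gives ψ = 0.173, H_out = 5.152 kJ/mol
  T = 376.0 K: K = (3.660, 1.169, 0.486), RR gives ψ = 1.000, H_out = 34.037 kJ/mol
  T = 360.4 K: K = (2.971, 0.877, 0.380), RR gives ψ = 0.810, H_out = 26.436 kJ/mol
  T = 352.6 K: K = (2.658, 0.752, 0.333), RR gives ψ = 0.455, H_out = 14.890 kJ/mol
  T = 348.7 K: K = (2.509, 0.695, 0.311), RR gives ψ = 0.306, H_out = 9.830 kJ/mol
  T = 346.8 K: K = (2.439, 0.668, 0.301), RR gives ψ = 0.240, H_out = 7.515 kJ/mol
Linear interpolation between T = 344.8 (H_out = 5.152) and T = 346.8 (H_out = 7.515) on hF = 6.49 gives T ≈ 345.9 K, at which ψ = 0.21.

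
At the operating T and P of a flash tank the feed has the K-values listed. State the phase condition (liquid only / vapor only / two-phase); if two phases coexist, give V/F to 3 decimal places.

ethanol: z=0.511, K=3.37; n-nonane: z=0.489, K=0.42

ΣzᵢKᵢ = 1.927; Σzᵢ/Kᵢ = 1.316.
Both exceed 1, so a two-phase solution exists.
Material balance + equilibrium reduce to Σ zᵢ(Kᵢ−1)/(1+ψ(Kᵢ−1)) = 0.
Iterate (Newton) starting at ψ = 0.53:
  ψ = 0.530: g = 0.1273, g' = -0.907 → ψ = 0.670
  ψ = 0.670: g = 0.0038, g' = -0.869 → ψ = 0.675
Converged at ψ = 0.675.

two-phase, V/F = 0.675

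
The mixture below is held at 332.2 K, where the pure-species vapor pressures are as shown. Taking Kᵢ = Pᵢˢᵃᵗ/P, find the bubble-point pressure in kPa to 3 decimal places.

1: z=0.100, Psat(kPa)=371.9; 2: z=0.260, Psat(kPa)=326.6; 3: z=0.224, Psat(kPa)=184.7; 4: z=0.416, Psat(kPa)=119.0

Pbub = 212.983 kPa

At the bubble point ψ → 0, so ΣzᵢKᵢ = 1 with Kᵢ = Pᵢˢᵃᵗ/P ⇒ P = ΣzᵢPᵢˢᵃᵗ.
P = 0.100·371.9 + 0.260·326.6 + 0.224·184.7 + 0.416·119.0 = 212.983 kPa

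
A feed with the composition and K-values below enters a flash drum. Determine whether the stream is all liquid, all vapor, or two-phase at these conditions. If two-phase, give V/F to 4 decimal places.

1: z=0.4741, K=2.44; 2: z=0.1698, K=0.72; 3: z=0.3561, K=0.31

two-phase, V/F = 0.4548

ΣzᵢKᵢ = 1.3895; Σzᵢ/Kᵢ = 1.5788.
Both exceed 1, so a two-phase solution exists.
Material balance + equilibrium reduce to Σ zᵢ(Kᵢ−1)/(1+ψ(Kᵢ−1)) = 0.
Iterate (Newton) starting at ψ = 0.46:
  ψ = 0.4600: g = -0.00386, g' = -0.7371 → ψ = 0.4548
Converged at ψ = 0.4548.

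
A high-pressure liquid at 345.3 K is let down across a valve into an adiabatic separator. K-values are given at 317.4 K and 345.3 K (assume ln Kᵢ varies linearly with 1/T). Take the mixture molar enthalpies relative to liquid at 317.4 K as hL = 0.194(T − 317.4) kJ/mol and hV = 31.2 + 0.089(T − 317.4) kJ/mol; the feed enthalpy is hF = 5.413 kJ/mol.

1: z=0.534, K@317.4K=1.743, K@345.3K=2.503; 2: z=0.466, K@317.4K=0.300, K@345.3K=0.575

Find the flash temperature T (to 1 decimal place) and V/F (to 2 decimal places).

Adiabatic flash: solve Rachford–Rice at each trial T, then check hF = ψ·hV(T) + (1−ψ)·hL(T).
  T = 317.4 K: K = (1.743, 0.300), RR gives ψ = 0.136, H_out = 4.233 kJ/mol
  T = 345.3 K: K = (2.503, 0.575), RR gives ψ = 0.946, H_out = 32.168 kJ/mol
  T = 331.4 K: K = (2.106, 0.422), RR gives ψ = 0.502, H_out = 17.636 kJ/mol
  T = 324.4 K: K = (1.920, 0.357), RR gives ψ = 0.324, H_out = 11.222 kJ/mol
  T = 320.9 K: K = (1.830, 0.328), RR gives ψ = 0.233, H_out = 7.858 kJ/mol
  T = 319.1 K: K = (1.785, 0.313), RR gives ψ = 0.184, H_out = 6.035 kJ/mol
Linear interpolation between T = 317.4 (H_out = 4.233) and T = 319.1 (H_out = 6.035) on hF = 5.413 gives T ≈ 318.5 K, at which ψ = 0.17.

T = 318.5 K, V/F = 0.17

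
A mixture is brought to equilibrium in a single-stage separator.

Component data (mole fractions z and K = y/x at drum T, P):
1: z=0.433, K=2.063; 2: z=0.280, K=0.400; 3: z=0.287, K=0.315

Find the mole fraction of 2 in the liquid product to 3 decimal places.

Rachford–Rice: g(ψ) = Σ zᵢ(Kᵢ−1)/(1+ψ(Kᵢ−1)) = 0.
Feasibility: ΣzᵢKᵢ = 1.096, Σzᵢ/Kᵢ = 1.821 — both > 1, two phases present.
Newton iteration, ψ⁰ = 0.5:
  ψ = 0.500: g = -0.2385, g' = -0.726 → ψ = 0.171
  ψ = 0.171: g = -0.0207, g' = -0.648 → ψ = 0.140
Converged at ψ = 0.140.
Compositions from xᵢ = zᵢ/(1+ψ(Kᵢ−1)), yᵢ = Kᵢxᵢ:
  1: x = 0.377, y = 0.778
  2: x = 0.306, y = 0.122
  3: x = 0.317, y = 0.100

x_2 = 0.306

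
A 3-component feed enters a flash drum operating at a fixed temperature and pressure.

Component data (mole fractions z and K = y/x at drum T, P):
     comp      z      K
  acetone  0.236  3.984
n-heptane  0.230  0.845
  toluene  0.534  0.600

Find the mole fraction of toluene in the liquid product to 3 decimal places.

x_toluene = 0.652

Newton iteration, β⁰ = 0.5:
  β = 0.500: g = -0.0231, g' = -0.478 → β = 0.452
  β = 0.452: g = 0.0008, g' = -0.515 → β = 0.453
Converged at β = 0.453.
Compositions from xᵢ = zᵢ/(1+β(Kᵢ−1)), yᵢ = Kᵢxᵢ:
  acetone: x = 0.100, y = 0.400
  n-heptane: x = 0.247, y = 0.209
  toluene: x = 0.652, y = 0.391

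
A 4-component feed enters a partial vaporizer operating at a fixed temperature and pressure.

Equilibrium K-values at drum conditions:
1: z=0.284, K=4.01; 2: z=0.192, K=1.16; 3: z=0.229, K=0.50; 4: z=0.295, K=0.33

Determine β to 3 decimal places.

Rachford–Rice: g(β) = Σ zᵢ(Kᵢ−1)/(1+β(Kᵢ−1)) = 0.
g(0) = ΣzᵢKᵢ − 1 = 0.573 and g(1) = 1 − Σzᵢ/Kᵢ = -0.588, so a root lies in (0, 1).
Newton iteration, β⁰ = 0.38:
  β = 0.380: g = 0.0212, g' = -0.890 → β = 0.404
Converged at β = 0.404.

β = 0.404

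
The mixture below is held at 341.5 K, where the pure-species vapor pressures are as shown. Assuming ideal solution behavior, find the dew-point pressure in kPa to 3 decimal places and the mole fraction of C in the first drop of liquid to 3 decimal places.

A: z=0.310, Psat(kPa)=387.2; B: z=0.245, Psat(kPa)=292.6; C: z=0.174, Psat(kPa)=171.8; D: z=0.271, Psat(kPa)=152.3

At the dew point ψ → 1, so Σzᵢ/Kᵢ = 1 with Kᵢ = Pᵢˢᵃᵗ/P ⇒ 1/P = Σzᵢ/Pᵢˢᵃᵗ.
1/P = 0.310/387.2 + 0.245/292.6 + 0.174/171.8 + 0.271/152.3 = 0.004430 ⇒ P = 225.727 kPa
xᵢ = zᵢP/Pᵢˢᵃᵗ ⇒ x_C = 0.174·225.727/171.8 = 0.229

Pdew = 225.727 kPa, x_C = 0.229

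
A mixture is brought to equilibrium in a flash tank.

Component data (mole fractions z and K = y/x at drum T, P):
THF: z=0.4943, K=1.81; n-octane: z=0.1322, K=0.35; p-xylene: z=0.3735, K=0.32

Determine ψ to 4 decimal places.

ψ = 0.1110

Material balance + equilibrium reduce to Σ zᵢ(Kᵢ−1)/(1+ψ(Kᵢ−1)) = 0.
g(0) = ΣzᵢKᵢ − 1 = 0.0605 and g(1) = 1 − Σzᵢ/Kᵢ = -0.8180, so a root lies in (0, 1).
Newton–Raphson from ψ = 0.5:
  ψ = 0.5000: g = -0.22715, g' = -0.6834 → ψ = 0.1676
  ψ = 0.1676: g = -0.03056, g' = -0.5418 → ψ = 0.1112
  ψ = 0.1112: g = -0.00008, g' = -0.5399 → ψ = 0.1110
Converged at ψ = 0.1110.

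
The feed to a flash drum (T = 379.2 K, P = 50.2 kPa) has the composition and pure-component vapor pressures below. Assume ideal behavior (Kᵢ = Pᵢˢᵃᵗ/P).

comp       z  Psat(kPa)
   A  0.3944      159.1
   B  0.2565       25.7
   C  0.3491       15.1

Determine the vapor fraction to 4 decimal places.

ψ = 0.3624

Raoult's law: Kᵢ = Pᵢˢᵃᵗ/P = Pᵢˢᵃᵗ/50.2.
  K_A = 159.1/50.2 = 3.169323, K_B = 25.7/50.2 = 0.511952, K_C = 15.1/50.2 = 0.300797
Rachford–Rice: g(ψ) = Σ zᵢ(Kᵢ−1)/(1+ψ(Kᵢ−1)) = 0.
Check two-phase: ΣzᵢKᵢ = 1.4863 > 1 and Σzᵢ/Kᵢ = 1.7861 > 1, so g(0) = 0.4863 > 0 and g(1) = -0.7861 < 0.
Newton–Raphson from ψ = 0.46:
  ψ = 0.4600: g = -0.09300, g' = -0.9375 → ψ = 0.3608
  ψ = 0.3608: g = 0.00156, g' = -0.9793 → ψ = 0.3624
Converged at ψ = 0.3624.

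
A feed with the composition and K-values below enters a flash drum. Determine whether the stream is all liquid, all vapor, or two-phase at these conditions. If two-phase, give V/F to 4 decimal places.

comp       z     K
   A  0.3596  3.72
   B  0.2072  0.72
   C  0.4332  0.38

two-phase, V/F = 0.4510

ΣzᵢKᵢ = 1.6515; Σzᵢ/Kᵢ = 1.5244.
Both exceed 1, so a two-phase solution exists.
Newton iteration, ψ⁰ = 0.5:
  ψ = 0.5000: g = -0.04226, g' = -0.8494 → ψ = 0.4502
  ψ = 0.4502: g = 0.00068, g' = -0.8793 → ψ = 0.4510
Converged at ψ = 0.4510.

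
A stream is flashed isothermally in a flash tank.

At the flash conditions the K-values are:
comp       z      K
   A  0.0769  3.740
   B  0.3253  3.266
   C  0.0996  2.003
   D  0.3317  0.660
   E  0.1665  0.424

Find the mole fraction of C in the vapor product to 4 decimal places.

Newton iteration, ψ⁰ = 0.5:
  ψ = 0.5000: g = 0.23045, g' = -0.6790 → ψ = 0.8394
  ψ = 0.8394: g = 0.02859, g' = -0.5630 → ψ = 0.8902
  ψ = 0.8902: g = -0.00019, g' = -0.5718 → ψ = 0.8898
Converged at ψ = 0.8898.
Compositions from xᵢ = zᵢ/(1+ψ(Kᵢ−1)), yᵢ = Kᵢxᵢ:
  A: x = 0.0224, y = 0.0837
  B: x = 0.1078, y = 0.3522
  C: x = 0.0526, y = 0.1054
  D: x = 0.4756, y = 0.3139
  E: x = 0.3416, y = 0.1448

y_C = 0.1054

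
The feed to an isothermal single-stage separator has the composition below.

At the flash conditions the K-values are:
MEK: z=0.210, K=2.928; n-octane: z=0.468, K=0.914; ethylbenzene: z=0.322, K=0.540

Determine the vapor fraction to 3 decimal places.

Material balance + equilibrium reduce to Σ zᵢ(Kᵢ−1)/(1+ψ(Kᵢ−1)) = 0.
g(0) = ΣzᵢKᵢ − 1 = 0.217 and g(1) = 1 − Σzᵢ/Kᵢ = -0.180, so a root lies in (0, 1).
Newton–Raphson from ψ = 0.5:
  ψ = 0.500: g = -0.0283, g' = -0.321 → ψ = 0.412
  ψ = 0.412: g = 0.0012, g' = -0.350 → ψ = 0.415
Converged at ψ = 0.415.

ψ = 0.415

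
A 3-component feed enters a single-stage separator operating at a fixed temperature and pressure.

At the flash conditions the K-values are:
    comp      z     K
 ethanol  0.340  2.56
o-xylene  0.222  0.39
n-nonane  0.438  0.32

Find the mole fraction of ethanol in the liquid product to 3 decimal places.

Newton–Raphson from ψ = 0.5:
  ψ = 0.500: g = -0.3481, g' = -0.897 → ψ = 0.112
  ψ = 0.112: g = -0.0162, g' = -0.932 → ψ = 0.095
Converged at ψ = 0.095.
Compositions from xᵢ = zᵢ/(1+ψ(Kᵢ−1)), yᵢ = Kᵢxᵢ:
  ethanol: x = 0.296, y = 0.758
  o-xylene: x = 0.236, y = 0.092
  n-nonane: x = 0.468, y = 0.150

x_ethanol = 0.296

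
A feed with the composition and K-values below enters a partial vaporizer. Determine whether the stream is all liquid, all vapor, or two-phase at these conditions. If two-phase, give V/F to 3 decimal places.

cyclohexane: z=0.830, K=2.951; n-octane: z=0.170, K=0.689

ΣzᵢKᵢ = 2.566; Σzᵢ/Kᵢ = 0.528.
Since Σzᵢ/Kᵢ < 1 the mixture is above its dew point — single vapor phase.

all vapor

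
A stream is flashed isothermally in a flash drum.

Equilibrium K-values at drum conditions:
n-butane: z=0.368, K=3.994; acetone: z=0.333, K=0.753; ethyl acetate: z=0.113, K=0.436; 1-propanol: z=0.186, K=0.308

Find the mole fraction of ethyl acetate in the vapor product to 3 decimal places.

y_ethyl acetate = 0.073

Newton–Raphson from ψ = 0.5:
  ψ = 0.500: g = 0.0618, g' = -0.833 → ψ = 0.574
  ψ = 0.574: g = 0.0015, g' = -0.798 → ψ = 0.576
Converged at ψ = 0.576.
Compositions from xᵢ = zᵢ/(1+ψ(Kᵢ−1)), yᵢ = Kᵢxᵢ:
  n-butane: x = 0.135, y = 0.539
  acetone: x = 0.388, y = 0.292
  ethyl acetate: x = 0.167, y = 0.073
  1-propanol: x = 0.309, y = 0.095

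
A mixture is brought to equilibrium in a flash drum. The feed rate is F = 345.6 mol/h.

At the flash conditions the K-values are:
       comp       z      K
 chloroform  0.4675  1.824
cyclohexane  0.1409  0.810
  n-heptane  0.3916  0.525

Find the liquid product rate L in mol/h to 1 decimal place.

Let ψ = V/F and solve Σ zᵢ(Kᵢ−1)/(1+ψ(Kᵢ−1)) = 0.
Check two-phase: ΣzᵢKᵢ = 1.1724 > 1 and Σzᵢ/Kᵢ = 1.1762 > 1, so g(0) = 0.1724 > 0 and g(1) = -0.1762 < 0.
Newton iteration, ψ⁰ = 0.43:
  ψ = 0.4300: g = 0.02153, g' = -0.3186 → ψ = 0.4976
  ψ = 0.4976: g = 0.00006, g' = -0.3174 → ψ = 0.4978
Converged at ψ = 0.4978.
Then V = ψ·F = 0.4978·345.6 = 172.0 mol/h and L = F − V = 173.6 mol/h.

L = 173.6 mol/h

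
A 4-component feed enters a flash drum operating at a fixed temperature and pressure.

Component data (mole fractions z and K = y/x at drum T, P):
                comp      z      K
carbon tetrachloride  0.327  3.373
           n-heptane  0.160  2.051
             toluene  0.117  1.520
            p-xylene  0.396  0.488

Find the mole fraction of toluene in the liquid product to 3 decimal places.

Material balance + equilibrium reduce to Σ zᵢ(Kᵢ−1)/(1+V/F(Kᵢ−1)) = 0.
Feasibility: ΣzᵢKᵢ = 1.802, Σzᵢ/Kᵢ = 1.063 — both > 1, two phases present.
Newton–Raphson from V/F = 0.6:
  V/F = 0.600: g = 0.1770, g' = -0.615 → V/F = 0.888
  V/F = 0.888: g = 0.0066, g' = -0.602 → V/F = 0.899
Converged at V/F = 0.899.
Compositions from xᵢ = zᵢ/(1+V/F(Kᵢ−1)), yᵢ = Kᵢxᵢ:
  carbon tetrachloride: x = 0.104, y = 0.352
  n-heptane: x = 0.082, y = 0.169
  toluene: x = 0.080, y = 0.121
  p-xylene: x = 0.734, y = 0.358

x_toluene = 0.080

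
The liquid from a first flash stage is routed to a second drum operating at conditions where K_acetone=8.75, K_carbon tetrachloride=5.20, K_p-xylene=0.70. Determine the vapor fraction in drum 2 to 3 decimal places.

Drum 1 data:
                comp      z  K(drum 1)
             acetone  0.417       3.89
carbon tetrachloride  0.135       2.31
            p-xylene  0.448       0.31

Drum 1:
Rachford–Rice: g(ψ₁) = Σ zᵢ(Kᵢ−1)/(1+ψ₁(Kᵢ−1)) = 0.
g(0) = ΣzᵢKᵢ − 1 = 1.073 and g(1) = 1 − Σzᵢ/Kᵢ = -0.611, so a root lies in (0, 1).
Newton–Raphson from ψ₁ = 0.5:
  ψ₁ = 0.500: g = 0.1278, g' = -1.164 → ψ₁ = 0.610
  ψ₁ = 0.610: g = 0.0010, g' = -1.164 → ψ₁ = 0.611
Converged at ψ₁ = 0.611.
Drum-1 compositions:
  acetone: x = 0.151, y = 0.587
  carbon tetrachloride: x = 0.075, y = 0.173
  p-xylene: x = 0.774, y = 0.240
Drum-2 feed = drum-1 liquid: z₂ = (0.1508, 0.0750, 0.7742).
Drum 2:
Iterate (Newton) starting at ψ₂ = 0.5:
  ψ₂ = 0.500: g = 0.0682, g' = -0.615 → ψ₂ = 0.611
  ψ₂ = 0.611: g = 0.0079, g' = -0.484 → ψ₂ = 0.627
Converged at ψ₂ = 0.627.
  acetone: x = 0.026, y = 0.225
  carbon tetrachloride: x = 0.021, y = 0.107
  p-xylene: x = 0.954, y = 0.668

V/F (drum 2) = 0.627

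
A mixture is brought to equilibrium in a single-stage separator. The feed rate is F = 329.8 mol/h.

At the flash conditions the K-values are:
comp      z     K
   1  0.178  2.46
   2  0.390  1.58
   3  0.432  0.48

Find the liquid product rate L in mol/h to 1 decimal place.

L = 147.6 mol/h

Let ψ = V/F and solve Σ zᵢ(Kᵢ−1)/(1+ψ(Kᵢ−1)) = 0.
Check two-phase: ΣzᵢKᵢ = 1.261 > 1 and Σzᵢ/Kᵢ = 1.219 > 1, so g(0) = 0.261 > 0 and g(1) = -0.219 < 0.
Newton–Raphson from ψ = 0.32:
  ψ = 0.320: g = 0.0984, g' = -0.438 → ψ = 0.545
  ψ = 0.545: g = 0.0032, g' = -0.421 → ψ = 0.552
Converged at ψ = 0.552.
Then V = ψ·F = 0.5524·329.8 = 182.2 mol/h and L = F − V = 147.6 mol/h.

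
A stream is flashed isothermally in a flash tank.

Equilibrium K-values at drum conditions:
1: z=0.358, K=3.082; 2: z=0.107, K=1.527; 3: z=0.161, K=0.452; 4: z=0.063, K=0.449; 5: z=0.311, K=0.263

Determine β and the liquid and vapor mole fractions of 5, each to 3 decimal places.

β = 0.369, x_5 = 0.427, y_5 = 0.112

Rachford–Rice: g(β) = Σ zᵢ(Kᵢ−1)/(1+β(Kᵢ−1)) = 0.
Check two-phase: ΣzᵢKᵢ = 1.450 > 1 and Σzᵢ/Kᵢ = 1.865 > 1, so g(0) = 0.450 > 0 and g(1) = -0.865 < 0.
Newton iteration, β⁰ = 0.5:
  β = 0.500: g = -0.1226, g' = -0.943 → β = 0.370
  β = 0.370: g = -0.0012, g' = -0.942 → β = 0.369
Converged at β = 0.369.
Compositions from xᵢ = zᵢ/(1+β(Kᵢ−1)), yᵢ = Kᵢxᵢ:
  1: x = 0.203, y = 0.624
  2: x = 0.090, y = 0.137
  3: x = 0.202, y = 0.091
  4: x = 0.079, y = 0.035
  5: x = 0.427, y = 0.112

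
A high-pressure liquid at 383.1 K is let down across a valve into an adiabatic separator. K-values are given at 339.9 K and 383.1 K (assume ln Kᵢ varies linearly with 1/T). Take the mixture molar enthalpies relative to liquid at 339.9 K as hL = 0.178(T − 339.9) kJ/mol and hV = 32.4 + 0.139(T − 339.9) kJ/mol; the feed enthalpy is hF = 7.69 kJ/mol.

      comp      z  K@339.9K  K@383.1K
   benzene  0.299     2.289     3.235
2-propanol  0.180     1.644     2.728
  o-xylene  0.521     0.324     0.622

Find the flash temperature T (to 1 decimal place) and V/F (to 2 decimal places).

T = 341.6 K, V/F = 0.23

Adiabatic flash: solve Rachford–Rice at each trial T, then check hF = ψ·hV(T) + (1−ψ)·hL(T).
  T = 339.9 K: K = (2.289, 1.644, 0.324), RR gives ψ = 0.203, H_out = 6.567 kJ/mol
  T = 383.1 K: K = (3.235, 2.728, 0.622), RR gives ψ = 1.000, H_out = 38.405 kJ/mol
  T = 361.5 K: K = (2.749, 2.150, 0.458), RR gives ψ = 0.536, H_out = 20.747 kJ/mol
  T = 350.7 K: K = (2.516, 1.888, 0.387), RR gives ψ = 0.367, H_out = 13.650 kJ/mol
  T = 345.3 K: K = (2.401, 1.764, 0.355), RR gives ψ = 0.285, H_out = 10.151 kJ/mol
  T = 342.6 K: K = (2.345, 1.703, 0.339), RR gives ψ = 0.244, H_out = 8.375 kJ/mol
  T = 341.2 K: K = (2.316, 1.672, 0.331), RR gives ψ = 0.223, H_out = 7.442 kJ/mol
Linear interpolation between T = 341.2 (H_out = 7.442) and T = 342.6 (H_out = 8.375) on hF = 7.69 gives T ≈ 341.6 K, at which ψ = 0.23.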